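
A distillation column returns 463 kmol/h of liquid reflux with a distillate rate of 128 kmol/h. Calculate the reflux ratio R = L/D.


Reflux ratio definition: R = L / D (liquid returned / distillate withdrawn)
L = 463 kmol/h, D = 128 kmol/h
R = 463 / 128 = 3.617

3.617


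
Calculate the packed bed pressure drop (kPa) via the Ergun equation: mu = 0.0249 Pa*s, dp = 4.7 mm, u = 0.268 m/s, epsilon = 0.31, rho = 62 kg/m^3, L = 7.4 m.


dp = 4.7 mm = 0.0047 m
Viscous term = 150*0.0249*0.268*(1-0.31)^2 / (0.0047^2*0.31^3) = 724174
Inertial term = 1.75*62*0.268^2*(1-0.31) / (0.0047*0.31^3) = 38403
dP/L = 724174 + 38403 = 762577 Pa/m
dP = 762577 * 7.4 / 1000 = 5643 kPa

5643 kPa


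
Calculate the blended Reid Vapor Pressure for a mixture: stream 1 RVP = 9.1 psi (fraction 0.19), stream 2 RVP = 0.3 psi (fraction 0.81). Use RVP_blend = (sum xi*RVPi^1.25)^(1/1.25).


Chevron index: RVP_blend = (sum xi*RVPi^1.25)^(1/1.25)
RVP^1.25 terms: 0.19 * 9.1^1.25 + 0.81 * 0.3^1.25 = 3.18284
RVP_blend = 3.18284^(1/1.25) = 2.525

2.525 psi


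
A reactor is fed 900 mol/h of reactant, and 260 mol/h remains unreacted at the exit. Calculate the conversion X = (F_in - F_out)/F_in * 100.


X = (F_in - F_out) / F_in * 100
Moles reacted = 900 - 260 = 640
X = 640 / 900 * 100
= 0.7111 * 100
= 71.11 %

71.11 %


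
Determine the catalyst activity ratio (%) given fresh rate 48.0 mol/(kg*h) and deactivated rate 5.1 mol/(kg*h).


Activity (%) = (rate_used / rate_fresh) * 100
rate_used = 5.1, rate_fresh = 48.0
= (5.1 / 48.0) * 100
= 0.1062 * 100 = 10.62

10.62 %


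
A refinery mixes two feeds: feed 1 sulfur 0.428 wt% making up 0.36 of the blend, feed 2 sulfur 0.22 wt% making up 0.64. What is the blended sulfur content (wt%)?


Linear sulfur blending: S_blend = x1*S1 + x2*S2
Contribution 1: 0.36 * 0.428 = 0.15408 wt%
Contribution 2: 0.64 * 0.22 = 0.1408 wt%
S_blend = 0.15408 + 0.1408 = 0.29488

0.29488 wt%


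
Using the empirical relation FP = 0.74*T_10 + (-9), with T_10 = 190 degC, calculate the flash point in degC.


FP = 0.74 * 190 + (-9) = 131.6

131.6 degC


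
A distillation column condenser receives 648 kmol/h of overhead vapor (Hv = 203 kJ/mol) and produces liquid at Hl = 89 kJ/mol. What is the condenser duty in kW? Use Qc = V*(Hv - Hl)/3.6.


Qc = 648 * (203 - 89) / 3.6 = 648 * 114 / 3.6 = 20520

20520 kW


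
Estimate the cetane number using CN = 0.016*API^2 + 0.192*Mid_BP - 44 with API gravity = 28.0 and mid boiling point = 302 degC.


CN = 0.016 * 28.0^2 + 0.192 * 302 - 44
CN = 12.544 + 57.984 - 44 = 26.528

26.528


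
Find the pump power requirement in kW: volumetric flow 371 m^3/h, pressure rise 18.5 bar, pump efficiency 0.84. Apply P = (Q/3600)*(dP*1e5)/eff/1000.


Q = 371 / 3600 = 0.103056 m^3/s
P = 0.103056 * (18.5 * 1e5) / 0.84 / 1000 = 227.0

227.0 kW


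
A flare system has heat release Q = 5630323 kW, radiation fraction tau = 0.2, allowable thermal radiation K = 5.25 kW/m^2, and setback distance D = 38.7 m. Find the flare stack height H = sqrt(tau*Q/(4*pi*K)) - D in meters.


tau*Q/(4*pi*K) = 0.2 * 5630323 / (4 * pi * 5.25) = 17068.5
sqrt(17068.5) = 130.646
H = 130.646 - 38.7 = 91.95

91.95 m


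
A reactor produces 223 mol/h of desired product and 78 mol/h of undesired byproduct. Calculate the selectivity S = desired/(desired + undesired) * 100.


Selectivity = desired / (desired + undesired) * 100
Total products = 223 + 78 = 301 mol/h
S = 223 / 301 * 100
= 0.7409 * 100
= 74.09 %

74.09 %


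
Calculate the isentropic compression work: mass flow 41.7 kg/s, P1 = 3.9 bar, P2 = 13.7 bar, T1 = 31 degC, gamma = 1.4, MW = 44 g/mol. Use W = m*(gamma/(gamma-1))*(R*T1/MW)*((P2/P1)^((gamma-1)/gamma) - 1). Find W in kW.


Isentropic work: W = m*(gamma/(gamma-1))*(R*T1/MW)*((P2/P1)^((gamma-1)/gamma) - 1)
T1 = 31 + 273.15 = 304.15 K
Pressure ratio = 13.7 / 3.9 = 3.51282
Exponent = (1.4 - 1)/1.4 = 0.285714
(P2/P1)^exp - 1 = 3.51282^0.285714 - 1 = 0.431863
W = 41.7 * 1.4 / 0.4 * 8.314 * 304.15 / 44 * 0.431863 = 3622

3622 kW


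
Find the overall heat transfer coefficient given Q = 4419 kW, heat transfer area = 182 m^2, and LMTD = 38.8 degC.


From Q = U*A*LMTD, U = Q / (A * LMTD)
U = 4419 / (182 * 38.8) = 4419 / 7061.6 = 0.6258

0.6258 kW/(m^2*K)


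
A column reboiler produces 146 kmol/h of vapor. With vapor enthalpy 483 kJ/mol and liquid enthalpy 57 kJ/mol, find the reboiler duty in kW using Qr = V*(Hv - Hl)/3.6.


Qr = 146 * (483 - 57) / 3.6 = 146 * 426 / 3.6 = 17280

17280 kW


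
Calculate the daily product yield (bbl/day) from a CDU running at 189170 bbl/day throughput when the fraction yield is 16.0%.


Crude throughput = 189170 bbl/day
Fraction yield = 16.0%
yield = throughput * fraction / 100
yield = 189170 * 16.0 / 100 = 30267.2

30267.2 bbl/day


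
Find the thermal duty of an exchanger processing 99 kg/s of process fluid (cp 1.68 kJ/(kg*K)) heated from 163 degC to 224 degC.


Q = m_dot * cp * delta_T
delta_T = 224 - 163 = 61 K
Q = 99 * 1.68 * 61
= 166.32 * 61
= 10145.52 kW

10145.52 kW


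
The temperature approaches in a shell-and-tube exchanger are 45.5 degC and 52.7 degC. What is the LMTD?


LMTD = (dT1 - dT2) / ln(dT1/dT2)
= (45.5 - 52.7) / ln(45.5 / 52.7) = -7.2 / -0.146903 = 49.01

49.01 degC


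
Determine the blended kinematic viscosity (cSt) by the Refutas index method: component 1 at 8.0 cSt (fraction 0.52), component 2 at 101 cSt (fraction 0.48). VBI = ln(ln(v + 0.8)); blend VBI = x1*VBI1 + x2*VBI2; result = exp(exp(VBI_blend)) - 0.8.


Refutas method: VBN_i = 14.534*ln(ln(visc_i + 0.8)) + 10.975, blended linearly by mass fraction; since VBN is linear in VBI_i = ln(ln(visc_i + 0.8)) and the fractions sum to 1, blend VBI directly: visc = exp(exp(VBI_blend)) - 0.8
VBI_1 = ln(ln(8.0 + 0.8)) = 0.776915
VBI_2 = ln(ln(101 + 0.8)) = 1.53105
VBI_blend = 0.52 * 0.776915 + 0.48 * 1.53105 = 1.1389
visc_blend = exp(exp(1.1389)) - 0.8 = 21.92

21.92 cSt


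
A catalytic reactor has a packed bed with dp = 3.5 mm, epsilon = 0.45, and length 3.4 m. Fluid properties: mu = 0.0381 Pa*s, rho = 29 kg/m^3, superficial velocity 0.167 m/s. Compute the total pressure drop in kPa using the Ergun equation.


dp = 3.5 mm = 0.0035 m
Viscous term = 150*0.0381*0.167*(1-0.45)^2 / (0.0035^2*0.45^3) = 258633
Inertial term = 1.75*29*0.167^2*(1-0.45) / (0.0035*0.45^3) = 2440.77
dP/L = 258633 + 2440.77 = 261074 Pa/m
dP = 261074 * 3.4 / 1000 = 887.7 kPa

887.7 kPa


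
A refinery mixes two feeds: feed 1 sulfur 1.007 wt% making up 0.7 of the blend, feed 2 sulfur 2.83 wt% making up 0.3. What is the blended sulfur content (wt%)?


Linear sulfur blending: S_blend = x1*S1 + x2*S2
Contribution 1: 0.7 * 1.007 = 0.7049 wt%
Contribution 2: 0.3 * 2.83 = 0.849 wt%
S_blend = 0.7049 + 0.849 = 1.5539

1.5539 wt%


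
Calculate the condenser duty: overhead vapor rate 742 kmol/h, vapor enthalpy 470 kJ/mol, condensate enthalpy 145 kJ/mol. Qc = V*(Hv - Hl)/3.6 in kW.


Qc = 742 * (470 - 145) / 3.6 = 742 * 325 / 3.6 = 66990

66990 kW


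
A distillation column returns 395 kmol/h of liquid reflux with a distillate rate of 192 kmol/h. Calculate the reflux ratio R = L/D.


Reflux ratio definition: R = L / D (liquid returned / distillate withdrawn)
L = 395 kmol/h, D = 192 kmol/h
R = 395 / 192 = 2.057

2.057


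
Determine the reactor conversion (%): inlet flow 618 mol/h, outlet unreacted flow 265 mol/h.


X = (F_in - F_out) / F_in * 100
Moles reacted = 618 - 265 = 353
X = 353 / 618 * 100
= 0.5712 * 100
= 57.12 %

57.12 %


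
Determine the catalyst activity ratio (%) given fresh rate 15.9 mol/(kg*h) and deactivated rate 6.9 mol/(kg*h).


Activity (%) = (rate_used / rate_fresh) * 100
rate_used = 6.9, rate_fresh = 15.9
= (6.9 / 15.9) * 100
= 0.4340 * 100 = 43.40

43.40 %


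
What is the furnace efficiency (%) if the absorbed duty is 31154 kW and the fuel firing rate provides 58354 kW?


Furnace efficiency = Q_absorbed / Q_fuel * 100
= 31154 / 58354 * 100 = 53.39

53.39 %


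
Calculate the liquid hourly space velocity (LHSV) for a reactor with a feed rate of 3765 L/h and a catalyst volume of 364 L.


LHSV = volumetric feed rate / catalyst volume
= 3765 L/h / 364 L
= 10.34 h^-1

10.34 h^-1


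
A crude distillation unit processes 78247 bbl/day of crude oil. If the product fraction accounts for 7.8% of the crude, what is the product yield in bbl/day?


Crude throughput = 78247 bbl/day
Fraction yield = 7.8%
yield = throughput * fraction / 100
yield = 78247 * 7.8 / 100 = 6103.266

6103.266 bbl/day


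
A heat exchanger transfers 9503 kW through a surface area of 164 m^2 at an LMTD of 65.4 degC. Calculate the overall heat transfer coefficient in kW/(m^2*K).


From Q = U*A*LMTD, U = Q / (A * LMTD)
U = 9503 / (164 * 65.4) = 9503 / 10725.6 = 0.8860

0.8860 kW/(m^2*K)


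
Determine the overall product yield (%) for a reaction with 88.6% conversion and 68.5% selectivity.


Overall yield = conversion (%) * selectivity (%) / 100
Conversion = 88.6%, Selectivity = 68.5%
Y = 88.6 * 68.5 / 100
= 60.691 %

60.691 %


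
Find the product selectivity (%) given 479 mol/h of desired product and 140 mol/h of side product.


Selectivity = desired / (desired + undesired) * 100
Total products = 479 + 140 = 619 mol/h
S = 479 / 619 * 100
= 0.7738 * 100
= 77.38 %

77.38 %


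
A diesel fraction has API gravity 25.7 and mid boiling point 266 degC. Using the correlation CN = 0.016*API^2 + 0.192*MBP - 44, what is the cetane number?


CN = 0.016 * 25.7^2 + 0.192 * 266 - 44
CN = 10.56784 + 51.072 - 44 = 17.63984

17.63984


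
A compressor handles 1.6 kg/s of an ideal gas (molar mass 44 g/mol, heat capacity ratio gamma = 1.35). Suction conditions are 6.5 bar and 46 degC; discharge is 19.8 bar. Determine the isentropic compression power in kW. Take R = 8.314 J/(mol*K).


Isentropic work: W = m*(gamma/(gamma-1))*(R*T1/MW)*((P2/P1)^((gamma-1)/gamma) - 1)
T1 = 46 + 273.15 = 319.15 K
Pressure ratio = 19.8 / 6.5 = 3.04615
Exponent = (1.35 - 1)/1.35 = 0.259259
(P2/P1)^exp - 1 = 3.04615^0.259259 - 1 = 0.334802
W = 1.6 * 1.35 / 0.35 * 8.314 * 319.15 / 44 * 0.334802 = 124.6

124.6 kW


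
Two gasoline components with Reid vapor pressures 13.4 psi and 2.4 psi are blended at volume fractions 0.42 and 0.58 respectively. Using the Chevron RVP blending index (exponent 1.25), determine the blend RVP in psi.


Chevron index: RVP_blend = (sum xi*RVPi^1.25)^(1/1.25)
RVP^1.25 terms: 0.42 * 13.4^1.25 + 0.58 * 2.4^1.25 = 12.5005
RVP_blend = 12.5005^(1/1.25) = 7.543

7.543 psi


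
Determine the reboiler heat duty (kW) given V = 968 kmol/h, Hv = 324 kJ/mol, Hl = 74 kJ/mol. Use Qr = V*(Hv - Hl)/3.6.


Qr = 968 * (324 - 74) / 3.6 = 968 * 250 / 3.6 = 67220

67220 kW


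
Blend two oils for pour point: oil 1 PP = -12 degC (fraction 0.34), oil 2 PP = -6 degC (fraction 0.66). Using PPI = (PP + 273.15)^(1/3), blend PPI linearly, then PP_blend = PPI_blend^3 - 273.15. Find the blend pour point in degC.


PPI_1 = (-12 + 273.15)^(1/3) = 6.391901
PPI_2 = (-6 + 273.15)^(1/3) = 6.440482
PPI_blend = 0.34 * 6.391901 + 0.66 * 6.440482 = 6.423964
PP_blend = 6.423964^3 - 273.15 = 265.0997 - 273.15 = -8.05

-8.05 degC


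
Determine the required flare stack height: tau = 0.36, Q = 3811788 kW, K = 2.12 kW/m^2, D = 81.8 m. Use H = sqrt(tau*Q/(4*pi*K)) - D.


tau*Q/(4*pi*K) = 0.36 * 3811788 / (4 * pi * 2.12) = 51509.3
sqrt(51509.3) = 226.957
H = 226.957 - 81.8 = 145.2

145.2 m


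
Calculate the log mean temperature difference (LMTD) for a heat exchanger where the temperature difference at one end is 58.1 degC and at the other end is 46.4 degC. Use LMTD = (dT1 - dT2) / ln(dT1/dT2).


LMTD = (dT1 - dT2) / ln(dT1/dT2)
= (58.1 - 46.4) / ln(58.1 / 46.4) = 11.7 / 0.224866 = 52.03

52.03 degC


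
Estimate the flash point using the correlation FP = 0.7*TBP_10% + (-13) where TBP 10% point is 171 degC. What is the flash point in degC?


FP = 0.7 * 171 + (-13) = 106.7

106.7 degC


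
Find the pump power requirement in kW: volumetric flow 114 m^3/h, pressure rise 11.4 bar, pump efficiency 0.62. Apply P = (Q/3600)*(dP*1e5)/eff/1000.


Q = 114 / 3600 = 0.0316667 m^3/s
P = 0.0316667 * (11.4 * 1e5) / 0.62 / 1000 = 58.23

58.23 kW


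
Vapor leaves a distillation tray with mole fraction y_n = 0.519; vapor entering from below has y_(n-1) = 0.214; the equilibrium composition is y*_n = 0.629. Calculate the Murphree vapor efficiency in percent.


Murphree vapor efficiency: EMV = (y_n - y_(n-1)) / (y*_n - y_(n-1)) * 100
EMV = (0.519 - 0.214) / (0.629 - 0.214) * 100 = 0.305 / 0.415 * 100 = 73.49

73.49 %


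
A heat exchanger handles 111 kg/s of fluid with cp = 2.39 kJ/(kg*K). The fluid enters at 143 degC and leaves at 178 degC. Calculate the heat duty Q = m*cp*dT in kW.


Q = m_dot * cp * delta_T
delta_T = 178 - 143 = 35 K
Q = 111 * 2.39 * 35
= 265.29 * 35
= 9285.15 kW

9285.15 kW


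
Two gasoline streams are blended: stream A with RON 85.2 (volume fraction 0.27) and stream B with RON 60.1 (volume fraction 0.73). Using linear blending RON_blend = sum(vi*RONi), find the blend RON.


Linear blending: RON_blend = sum(vi * RONi)
Contribution 1: 0.27 * 85.2 = 23.004
Contribution 2: 0.73 * 60.1 = 43.873
RON_blend = 23.004 + 43.873 = 66.877

66.877


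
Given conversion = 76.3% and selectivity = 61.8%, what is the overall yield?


Overall yield = conversion (%) * selectivity (%) / 100
Conversion = 76.3%, Selectivity = 61.8%
Y = 76.3 * 61.8 / 100
= 47.1534 %

47.1534 %


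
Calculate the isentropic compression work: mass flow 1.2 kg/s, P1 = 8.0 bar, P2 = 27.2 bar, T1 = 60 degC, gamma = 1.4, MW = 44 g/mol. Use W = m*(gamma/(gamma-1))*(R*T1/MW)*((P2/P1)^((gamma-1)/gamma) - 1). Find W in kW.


Isentropic work: W = m*(gamma/(gamma-1))*(R*T1/MW)*((P2/P1)^((gamma-1)/gamma) - 1)
T1 = 60 + 273.15 = 333.15 K
Pressure ratio = 27.2 / 8.0 = 3.4
Exponent = (1.4 - 1)/1.4 = 0.285714
(P2/P1)^exp - 1 = 3.4^0.285714 - 1 = 0.418571
W = 1.2 * 1.4 / 0.4 * 8.314 * 333.15 / 44 * 0.418571 = 110.7

110.7 kW


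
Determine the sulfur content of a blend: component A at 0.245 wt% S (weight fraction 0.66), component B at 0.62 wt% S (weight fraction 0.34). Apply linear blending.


Linear sulfur blending: S_blend = x1*S1 + x2*S2
Contribution 1: 0.66 * 0.245 = 0.1617 wt%
Contribution 2: 0.34 * 0.62 = 0.2108 wt%
S_blend = 0.1617 + 0.2108 = 0.3725

0.3725 wt%


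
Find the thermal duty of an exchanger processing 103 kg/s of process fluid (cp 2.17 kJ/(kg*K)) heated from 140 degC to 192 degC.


Q = m_dot * cp * delta_T
delta_T = 192 - 140 = 52 K
Q = 103 * 2.17 * 52
= 223.51 * 52
= 11622.52 kW

11622.52 kW


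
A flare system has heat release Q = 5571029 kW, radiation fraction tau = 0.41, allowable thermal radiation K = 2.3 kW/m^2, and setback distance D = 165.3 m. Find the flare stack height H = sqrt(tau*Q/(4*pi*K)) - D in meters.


tau*Q/(4*pi*K) = 0.41 * 5571029 / (4 * pi * 2.3) = 79028.1
sqrt(79028.1) = 281.119
H = 281.119 - 165.3 = 115.8

115.8 m


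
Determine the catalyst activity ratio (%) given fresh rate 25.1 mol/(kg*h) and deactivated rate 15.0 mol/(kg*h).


Activity (%) = (rate_used / rate_fresh) * 100
rate_used = 15.0, rate_fresh = 25.1
= (15.0 / 25.1) * 100
= 0.5976 * 100 = 59.76

59.76 %


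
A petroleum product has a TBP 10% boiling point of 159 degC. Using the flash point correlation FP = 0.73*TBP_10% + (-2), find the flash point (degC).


FP = 0.73 * 159 + (-2) = 114.07

114.07 degC


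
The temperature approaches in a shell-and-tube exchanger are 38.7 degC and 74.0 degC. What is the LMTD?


LMTD = (dT1 - dT2) / ln(dT1/dT2)
= (38.7 - 74.0) / ln(38.7 / 74.0) = -35.3 / -0.648225 = 54.46

54.46 degC


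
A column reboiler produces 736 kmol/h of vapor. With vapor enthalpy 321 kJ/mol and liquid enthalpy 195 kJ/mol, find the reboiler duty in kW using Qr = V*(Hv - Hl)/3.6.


Qr = 736 * (321 - 195) / 3.6 = 736 * 126 / 3.6 = 25760

25760 kW


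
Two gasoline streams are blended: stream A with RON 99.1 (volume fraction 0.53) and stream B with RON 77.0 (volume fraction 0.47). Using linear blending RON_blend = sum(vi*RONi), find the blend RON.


Linear blending: RON_blend = sum(vi * RONi)
Contribution 1: 0.53 * 99.1 = 52.523
Contribution 2: 0.47 * 77.0 = 36.19
RON_blend = 52.523 + 36.19 = 88.713

88.713


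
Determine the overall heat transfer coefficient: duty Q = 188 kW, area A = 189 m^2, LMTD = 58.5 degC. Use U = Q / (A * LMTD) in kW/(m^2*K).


From Q = U*A*LMTD, U = Q / (A * LMTD)
U = 188 / (189 * 58.5) = 188 / 11056.5 = 0.01700

0.01700 kW/(m^2*K)


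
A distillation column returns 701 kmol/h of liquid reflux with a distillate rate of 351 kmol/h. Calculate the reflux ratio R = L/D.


Reflux ratio definition: R = L / D (liquid returned / distillate withdrawn)
L = 701 kmol/h, D = 351 kmol/h
R = 701 / 351 = 1.997

1.997


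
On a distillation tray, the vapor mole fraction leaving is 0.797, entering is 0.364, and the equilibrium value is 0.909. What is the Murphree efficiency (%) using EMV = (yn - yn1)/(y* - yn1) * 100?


Murphree vapor efficiency: EMV = (y_n - y_(n-1)) / (y*_n - y_(n-1)) * 100
EMV = (0.797 - 0.364) / (0.909 - 0.364) * 100 = 0.433 / 0.545 * 100 = 79.45

79.45 %


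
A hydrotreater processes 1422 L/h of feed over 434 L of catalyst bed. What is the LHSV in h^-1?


LHSV = volumetric feed rate / catalyst volume
= 1422 L/h / 434 L
= 3.276 h^-1

3.276 h^-1


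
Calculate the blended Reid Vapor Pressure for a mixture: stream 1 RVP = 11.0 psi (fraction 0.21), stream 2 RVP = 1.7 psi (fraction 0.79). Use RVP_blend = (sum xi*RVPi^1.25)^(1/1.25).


Chevron index: RVP_blend = (sum xi*RVPi^1.25)^(1/1.25)
RVP^1.25 terms: 0.21 * 11.0^1.25 + 0.79 * 1.7^1.25 = 5.7404
RVP_blend = 5.7404^(1/1.25) = 4.047

4.047 psi


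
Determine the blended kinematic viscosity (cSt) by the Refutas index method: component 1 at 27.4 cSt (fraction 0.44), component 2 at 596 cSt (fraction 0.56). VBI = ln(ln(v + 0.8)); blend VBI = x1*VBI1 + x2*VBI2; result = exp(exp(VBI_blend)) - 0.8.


Refutas method: VBN_i = 14.534*ln(ln(visc_i + 0.8)) + 10.975, blended linearly by mass fraction; since VBN is linear in VBI_i = ln(ln(visc_i + 0.8)) and the fractions sum to 1, blend VBI directly: visc = exp(exp(VBI_blend)) - 0.8
VBI_1 = ln(ln(27.4 + 0.8)) = 1.20577
VBI_2 = ln(ln(596 + 0.8)) = 1.85498
VBI_blend = 0.44 * 1.20577 + 0.56 * 1.85498 = 1.56933
visc_blend = exp(exp(1.56933)) - 0.8 = 121.1

121.1 cSt


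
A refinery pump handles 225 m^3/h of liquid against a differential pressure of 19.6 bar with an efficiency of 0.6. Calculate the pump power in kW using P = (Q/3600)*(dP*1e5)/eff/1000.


Q = 225 / 3600 = 0.0625 m^3/s
P = 0.0625 * (19.6 * 1e5) / 0.6 / 1000 = 204.2

204.2 kW


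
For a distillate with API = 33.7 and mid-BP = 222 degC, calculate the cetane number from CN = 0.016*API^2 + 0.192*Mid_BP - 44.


CN = 0.016 * 33.7^2 + 0.192 * 222 - 44
CN = 18.17104 + 42.624 - 44 = 16.79504

16.79504


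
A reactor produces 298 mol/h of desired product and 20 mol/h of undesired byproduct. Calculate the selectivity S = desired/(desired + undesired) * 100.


Selectivity = desired / (desired + undesired) * 100
Total products = 298 + 20 = 318 mol/h
S = 298 / 318 * 100
= 0.9371 * 100
= 93.71 %

93.71 %


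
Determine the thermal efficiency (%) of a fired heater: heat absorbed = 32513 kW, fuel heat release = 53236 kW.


Furnace efficiency = Q_absorbed / Q_fuel * 100
= 32513 / 53236 * 100 = 61.07

61.07 %


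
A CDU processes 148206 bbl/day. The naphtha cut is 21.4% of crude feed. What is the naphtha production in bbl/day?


Crude throughput = 148206 bbl/day
Fraction yield = 21.4%
yield = throughput * fraction / 100
yield = 148206 * 21.4 / 100 = 31716.084

31716.084 bbl/day


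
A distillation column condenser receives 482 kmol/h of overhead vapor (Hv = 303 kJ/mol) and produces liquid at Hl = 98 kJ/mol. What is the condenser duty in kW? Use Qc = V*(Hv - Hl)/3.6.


Qc = 482 * (303 - 98) / 3.6 = 482 * 205 / 3.6 = 27450

27450 kW


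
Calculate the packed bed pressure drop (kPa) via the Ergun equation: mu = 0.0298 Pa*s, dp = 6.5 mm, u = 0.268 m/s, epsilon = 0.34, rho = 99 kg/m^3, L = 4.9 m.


dp = 6.5 mm = 0.0065 m
Viscous term = 150*0.0298*0.268*(1-0.34)^2 / (0.0065^2*0.34^3) = 314244
Inertial term = 1.75*99*0.268^2*(1-0.34) / (0.0065*0.34^3) = 32146.7
dP/L = 314244 + 32146.7 = 346391 Pa/m
dP = 346391 * 4.9 / 1000 = 1697 kPa

1697 kPa


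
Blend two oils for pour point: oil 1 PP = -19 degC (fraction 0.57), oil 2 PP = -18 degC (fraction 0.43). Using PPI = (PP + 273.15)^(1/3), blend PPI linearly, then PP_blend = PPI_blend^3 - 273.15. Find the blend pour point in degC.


PPI_1 = (-19 + 273.15)^(1/3) = 6.334272
PPI_2 = (-18 + 273.15)^(1/3) = 6.342569
PPI_blend = 0.57 * 6.334272 + 0.43 * 6.342569 = 6.33784
PP_blend = 6.33784^3 - 273.15 = 254.5797 - 273.15 = -18.57

-18.57 degC


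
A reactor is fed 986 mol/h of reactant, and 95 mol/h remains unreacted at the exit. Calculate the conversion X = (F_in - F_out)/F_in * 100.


X = (F_in - F_out) / F_in * 100
Moles reacted = 986 - 95 = 891
X = 891 / 986 * 100
= 0.9037 * 100
= 90.37 %

90.37 %


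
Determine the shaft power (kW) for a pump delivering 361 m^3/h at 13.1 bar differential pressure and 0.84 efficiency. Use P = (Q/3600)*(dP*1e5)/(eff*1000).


Q = 361 / 3600 = 0.100278 m^3/s
P = 0.100278 * (13.1 * 1e5) / 0.84 / 1000 = 156.4

156.4 kW


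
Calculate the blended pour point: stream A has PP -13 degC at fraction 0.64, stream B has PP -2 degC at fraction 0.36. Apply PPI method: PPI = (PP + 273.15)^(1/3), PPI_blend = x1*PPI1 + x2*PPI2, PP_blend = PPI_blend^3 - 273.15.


PPI_1 = (-13 + 273.15)^(1/3) = 6.383731
PPI_2 = (-2 + 273.15)^(1/3) = 6.472467
PPI_blend = 0.64 * 6.383731 + 0.36 * 6.472467 = 6.415676
PP_blend = 6.415676^3 - 273.15 = 264.075 - 273.15 = -9.07

-9.07 degC


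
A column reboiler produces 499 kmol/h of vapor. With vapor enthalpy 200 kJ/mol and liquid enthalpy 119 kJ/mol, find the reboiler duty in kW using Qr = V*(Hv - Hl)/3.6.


Qr = 499 * (200 - 119) / 3.6 = 499 * 81 / 3.6 = 11230

11230 kW


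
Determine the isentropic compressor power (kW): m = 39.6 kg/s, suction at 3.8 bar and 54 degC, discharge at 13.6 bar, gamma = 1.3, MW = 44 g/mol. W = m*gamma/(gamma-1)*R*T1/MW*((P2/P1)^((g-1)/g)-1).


Isentropic work: W = m*(gamma/(gamma-1))*(R*T1/MW)*((P2/P1)^((gamma-1)/gamma) - 1)
T1 = 54 + 273.15 = 327.15 K
Pressure ratio = 13.6 / 3.8 = 3.57895
Exponent = (1.3 - 1)/1.3 = 0.230769
(P2/P1)^exp - 1 = 3.57895^0.230769 - 1 = 0.342115
W = 39.6 * 1.3 / 0.3 * 8.314 * 327.15 / 44 * 0.342115 = 3629

3629 kW


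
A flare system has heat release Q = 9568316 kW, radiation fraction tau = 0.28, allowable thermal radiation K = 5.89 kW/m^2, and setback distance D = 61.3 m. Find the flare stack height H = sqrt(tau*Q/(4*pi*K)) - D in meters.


tau*Q/(4*pi*K) = 0.28 * 9568316 / (4 * pi * 5.89) = 36196.7
sqrt(36196.7) = 190.254
H = 190.254 - 61.3 = 129.0

129.0 m


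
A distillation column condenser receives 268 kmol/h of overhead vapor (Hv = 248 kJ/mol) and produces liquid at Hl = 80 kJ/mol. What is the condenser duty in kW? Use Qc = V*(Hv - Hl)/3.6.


Qc = 268 * (248 - 80) / 3.6 = 268 * 168 / 3.6 = 12510

12510 kW


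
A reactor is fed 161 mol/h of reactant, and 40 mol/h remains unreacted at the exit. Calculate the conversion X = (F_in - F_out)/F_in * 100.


X = (F_in - F_out) / F_in * 100
Moles reacted = 161 - 40 = 121
X = 121 / 161 * 100
= 0.7516 * 100
= 75.16 %

75.16 %


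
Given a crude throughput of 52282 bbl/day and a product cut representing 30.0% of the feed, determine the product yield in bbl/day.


Crude throughput = 52282 bbl/day
Fraction yield = 30.0%
yield = throughput * fraction / 100
yield = 52282 * 30.0 / 100 = 15684.6

15684.6 bbl/day


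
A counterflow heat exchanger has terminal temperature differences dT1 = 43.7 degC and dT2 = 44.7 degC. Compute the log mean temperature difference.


LMTD = (dT1 - dT2) / ln(dT1/dT2)
= (43.7 - 44.7) / ln(43.7 / 44.7) = -1 / -0.0226254 = 44.20

44.20 degC


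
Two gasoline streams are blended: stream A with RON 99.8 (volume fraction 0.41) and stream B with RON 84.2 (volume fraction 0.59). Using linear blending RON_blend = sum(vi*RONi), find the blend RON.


Linear blending: RON_blend = sum(vi * RONi)
Contribution 1: 0.41 * 99.8 = 40.918
Contribution 2: 0.59 * 84.2 = 49.678
RON_blend = 40.918 + 49.678 = 90.596

90.596


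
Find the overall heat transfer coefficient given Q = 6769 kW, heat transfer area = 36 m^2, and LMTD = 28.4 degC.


From Q = U*A*LMTD, U = Q / (A * LMTD)
U = 6769 / (36 * 28.4) = 6769 / 1022.4 = 6.621

6.621 kW/(m^2*K)


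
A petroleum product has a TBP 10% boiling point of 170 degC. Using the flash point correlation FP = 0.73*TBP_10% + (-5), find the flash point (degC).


FP = 0.73 * 170 + (-5) = 119.1

119.1 degC


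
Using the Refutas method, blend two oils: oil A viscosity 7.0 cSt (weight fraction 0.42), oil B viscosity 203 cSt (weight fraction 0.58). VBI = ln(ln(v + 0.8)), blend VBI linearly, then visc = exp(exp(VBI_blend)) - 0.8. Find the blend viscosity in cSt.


Refutas method: VBN_i = 14.534*ln(ln(visc_i + 0.8)) + 10.975, blended linearly by mass fraction; since VBN is linear in VBI_i = ln(ln(visc_i + 0.8)) and the fractions sum to 1, blend VBI directly: visc = exp(exp(VBI_blend)) - 0.8
VBI_1 = ln(ln(7.0 + 0.8)) = 0.719849
VBI_2 = ln(ln(203 + 0.8)) = 1.67094
VBI_blend = 0.42 * 0.719849 + 0.58 * 1.67094 = 1.27148
visc_blend = exp(exp(1.27148)) - 0.8 = 34.58

34.58 cSt


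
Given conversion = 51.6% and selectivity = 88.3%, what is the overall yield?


Overall yield = conversion (%) * selectivity (%) / 100
Conversion = 51.6%, Selectivity = 88.3%
Y = 51.6 * 88.3 / 100
= 45.5628 %

45.5628 %


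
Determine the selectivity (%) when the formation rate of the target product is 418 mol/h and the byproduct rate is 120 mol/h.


Selectivity = desired / (desired + undesired) * 100
Total products = 418 + 120 = 538 mol/h
S = 418 / 538 * 100
= 0.7770 * 100
= 77.70 %

77.70 %


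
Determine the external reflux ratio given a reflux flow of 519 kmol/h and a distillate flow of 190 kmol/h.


Reflux ratio definition: R = L / D (liquid returned / distillate withdrawn)
L = 519 kmol/h, D = 190 kmol/h
R = 519 / 190 = 2.732

2.732


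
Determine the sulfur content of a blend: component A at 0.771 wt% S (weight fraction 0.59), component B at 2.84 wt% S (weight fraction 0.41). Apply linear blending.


Linear sulfur blending: S_blend = x1*S1 + x2*S2
Contribution 1: 0.59 * 0.771 = 0.45489 wt%
Contribution 2: 0.41 * 2.84 = 1.1644 wt%
S_blend = 0.45489 + 1.1644 = 1.61929

1.61929 wt%


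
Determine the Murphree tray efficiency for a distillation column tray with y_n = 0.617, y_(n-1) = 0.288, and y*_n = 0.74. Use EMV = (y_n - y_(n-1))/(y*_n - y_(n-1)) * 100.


Murphree vapor efficiency: EMV = (y_n - y_(n-1)) / (y*_n - y_(n-1)) * 100
EMV = (0.617 - 0.288) / (0.74 - 0.288) * 100 = 0.329 / 0.452 * 100 = 72.79

72.79 %


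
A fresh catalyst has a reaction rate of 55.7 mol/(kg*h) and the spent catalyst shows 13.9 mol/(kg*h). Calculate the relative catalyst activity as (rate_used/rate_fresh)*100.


Activity (%) = (rate_used / rate_fresh) * 100
rate_used = 13.9, rate_fresh = 55.7
= (13.9 / 55.7) * 100
= 0.2496 * 100 = 24.96

24.96 %


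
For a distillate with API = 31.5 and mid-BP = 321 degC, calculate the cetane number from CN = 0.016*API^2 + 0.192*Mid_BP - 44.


CN = 0.016 * 31.5^2 + 0.192 * 321 - 44
CN = 15.876 + 61.632 - 44 = 33.508

33.508


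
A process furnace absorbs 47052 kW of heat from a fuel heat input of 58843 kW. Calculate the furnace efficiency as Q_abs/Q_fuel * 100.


Furnace efficiency = Q_absorbed / Q_fuel * 100
= 47052 / 58843 * 100 = 79.96

79.96 %


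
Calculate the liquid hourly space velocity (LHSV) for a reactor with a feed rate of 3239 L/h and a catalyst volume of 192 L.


LHSV = volumetric feed rate / catalyst volume
= 3239 L/h / 192 L
= 16.87 h^-1

16.87 h^-1


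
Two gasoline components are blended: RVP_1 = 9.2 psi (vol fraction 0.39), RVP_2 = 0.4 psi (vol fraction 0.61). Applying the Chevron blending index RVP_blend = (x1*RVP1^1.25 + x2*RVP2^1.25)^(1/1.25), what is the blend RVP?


Chevron index: RVP_blend = (sum xi*RVPi^1.25)^(1/1.25)
RVP^1.25 terms: 0.39 * 9.2^1.25 + 0.61 * 0.4^1.25 = 6.44289
RVP_blend = 6.44289^(1/1.25) = 4.439

4.439 psi


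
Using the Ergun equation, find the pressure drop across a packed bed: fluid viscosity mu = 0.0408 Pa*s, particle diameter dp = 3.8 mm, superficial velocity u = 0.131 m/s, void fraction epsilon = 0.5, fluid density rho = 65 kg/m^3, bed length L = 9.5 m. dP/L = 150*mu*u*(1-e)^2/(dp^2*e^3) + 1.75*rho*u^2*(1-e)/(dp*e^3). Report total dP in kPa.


dp = 3.8 mm = 0.0038 m
Viscous term = 150*0.0408*0.131*(1-0.5)^2 / (0.0038^2*0.5^3) = 111042
Inertial term = 1.75*65*0.131^2*(1-0.5) / (0.0038*0.5^3) = 2054.8
dP/L = 111042 + 2054.8 = 113097 Pa/m
dP = 113097 * 9.5 / 1000 = 1074 kPa

1074 kPa


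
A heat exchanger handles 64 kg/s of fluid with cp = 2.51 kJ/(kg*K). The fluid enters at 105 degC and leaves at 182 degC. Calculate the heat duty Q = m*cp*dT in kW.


Q = m_dot * cp * delta_T
delta_T = 182 - 105 = 77 K
Q = 64 * 2.51 * 77
= 160.64 * 77
= 12369.28 kW

12369.28 kW


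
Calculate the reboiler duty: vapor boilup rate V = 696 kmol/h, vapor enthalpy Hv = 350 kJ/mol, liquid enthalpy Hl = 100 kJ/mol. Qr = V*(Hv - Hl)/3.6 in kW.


Qr = 696 * (350 - 100) / 3.6 = 696 * 250 / 3.6 = 48330

48330 kW


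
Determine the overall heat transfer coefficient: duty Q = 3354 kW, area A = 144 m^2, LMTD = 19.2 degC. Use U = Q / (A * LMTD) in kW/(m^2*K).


From Q = U*A*LMTD, U = Q / (A * LMTD)
U = 3354 / (144 * 19.2) = 3354 / 2764.8 = 1.213

1.213 kW/(m^2*K)


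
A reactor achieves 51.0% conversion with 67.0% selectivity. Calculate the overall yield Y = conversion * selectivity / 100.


Overall yield = conversion (%) * selectivity (%) / 100
Conversion = 51.0%, Selectivity = 67.0%
Y = 51.0 * 67.0 / 100
= 34.17 %

34.17 %


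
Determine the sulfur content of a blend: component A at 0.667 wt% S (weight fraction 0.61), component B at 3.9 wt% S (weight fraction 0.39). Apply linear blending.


Linear sulfur blending: S_blend = x1*S1 + x2*S2
Contribution 1: 0.61 * 0.667 = 0.40687 wt%
Contribution 2: 0.39 * 3.9 = 1.521 wt%
S_blend = 0.40687 + 1.521 = 1.92787

1.92787 wt%


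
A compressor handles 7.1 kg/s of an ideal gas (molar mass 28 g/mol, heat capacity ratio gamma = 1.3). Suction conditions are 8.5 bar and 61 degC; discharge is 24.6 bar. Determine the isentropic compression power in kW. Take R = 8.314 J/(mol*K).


Isentropic work: W = m*(gamma/(gamma-1))*(R*T1/MW)*((P2/P1)^((gamma-1)/gamma) - 1)
T1 = 61 + 273.15 = 334.15 K
Pressure ratio = 24.6 / 8.5 = 2.89412
Exponent = (1.3 - 1)/1.3 = 0.230769
(P2/P1)^exp - 1 = 2.89412^0.230769 - 1 = 0.27792
W = 7.1 * 1.3 / 0.3 * 8.314 * 334.15 / 28 * 0.27792 = 848.4

848.4 kW


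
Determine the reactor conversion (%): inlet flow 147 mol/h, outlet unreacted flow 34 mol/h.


X = (F_in - F_out) / F_in * 100
Moles reacted = 147 - 34 = 113
X = 113 / 147 * 100
= 0.7687 * 100
= 76.87 %

76.87 %


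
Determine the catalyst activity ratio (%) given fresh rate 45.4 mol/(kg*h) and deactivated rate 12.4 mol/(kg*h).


Activity (%) = (rate_used / rate_fresh) * 100
rate_used = 12.4, rate_fresh = 45.4
= (12.4 / 45.4) * 100
= 0.2731 * 100 = 27.31

27.31 %


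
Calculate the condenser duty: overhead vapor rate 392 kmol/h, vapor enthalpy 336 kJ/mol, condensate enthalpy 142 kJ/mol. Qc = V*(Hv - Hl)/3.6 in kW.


Qc = 392 * (336 - 142) / 3.6 = 392 * 194 / 3.6 = 21120

21120 kW


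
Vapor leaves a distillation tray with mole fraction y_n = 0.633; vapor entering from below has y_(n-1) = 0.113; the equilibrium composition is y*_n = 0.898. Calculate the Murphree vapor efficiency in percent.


Murphree vapor efficiency: EMV = (y_n - y_(n-1)) / (y*_n - y_(n-1)) * 100
EMV = (0.633 - 0.113) / (0.898 - 0.113) * 100 = 0.52 / 0.785 * 100 = 66.24

66.24 %


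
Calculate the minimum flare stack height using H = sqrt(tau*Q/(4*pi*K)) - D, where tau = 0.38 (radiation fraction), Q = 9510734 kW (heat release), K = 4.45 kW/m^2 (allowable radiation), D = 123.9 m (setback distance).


tau*Q/(4*pi*K) = 0.38 * 9510734 / (4 * pi * 4.45) = 64629
sqrt(64629) = 254.222
H = 254.222 - 123.9 = 130.3

130.3 m


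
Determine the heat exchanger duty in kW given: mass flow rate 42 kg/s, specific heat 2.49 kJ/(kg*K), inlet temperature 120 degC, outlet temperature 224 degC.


Q = m_dot * cp * delta_T
delta_T = 224 - 120 = 104 K
Q = 42 * 2.49 * 104
= 104.58 * 104
= 10876.32 kW

10876.32 kW


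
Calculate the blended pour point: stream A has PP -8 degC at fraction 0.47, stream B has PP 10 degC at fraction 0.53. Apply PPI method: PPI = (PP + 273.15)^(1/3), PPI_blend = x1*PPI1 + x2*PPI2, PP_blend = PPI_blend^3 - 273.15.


PPI_1 = (-8 + 273.15)^(1/3) = 6.42437
PPI_2 = (10 + 273.15)^(1/3) = 6.566574
PPI_blend = 0.47 * 6.42437 + 0.53 * 6.566574 = 6.499738
PP_blend = 6.499738^3 - 273.15 = 274.5918 - 273.15 = 1.44

1.44 degC


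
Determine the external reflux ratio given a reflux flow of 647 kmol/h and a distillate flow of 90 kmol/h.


Reflux ratio definition: R = L / D (liquid returned / distillate withdrawn)
L = 647 kmol/h, D = 90 kmol/h
R = 647 / 90 = 7.189

7.189


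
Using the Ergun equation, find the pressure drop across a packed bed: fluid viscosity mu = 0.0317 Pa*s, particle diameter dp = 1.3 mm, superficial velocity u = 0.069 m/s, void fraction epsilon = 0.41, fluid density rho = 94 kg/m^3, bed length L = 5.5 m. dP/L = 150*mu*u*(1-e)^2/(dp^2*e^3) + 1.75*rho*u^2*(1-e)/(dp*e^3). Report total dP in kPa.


dp = 1.3 mm = 0.0013 m
Viscous term = 150*0.0317*0.069*(1-0.41)^2 / (0.0013^2*0.41^3) = 980540
Inertial term = 1.75*94*0.069^2*(1-0.41) / (0.0013*0.41^3) = 5157.29
dP/L = 980540 + 5157.29 = 985697 Pa/m
dP = 985697 * 5.5 / 1000 = 5421 kPa

5421 kPa


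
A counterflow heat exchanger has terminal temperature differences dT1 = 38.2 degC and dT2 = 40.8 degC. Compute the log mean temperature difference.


LMTD = (dT1 - dT2) / ln(dT1/dT2)
= (38.2 - 40.8) / ln(38.2 / 40.8) = -2.6 / -0.0658466 = 39.49

39.49 degC


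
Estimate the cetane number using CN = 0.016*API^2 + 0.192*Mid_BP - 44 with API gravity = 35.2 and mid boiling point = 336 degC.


CN = 0.016 * 35.2^2 + 0.192 * 336 - 44
CN = 19.82464 + 64.512 - 44 = 40.33664

40.33664


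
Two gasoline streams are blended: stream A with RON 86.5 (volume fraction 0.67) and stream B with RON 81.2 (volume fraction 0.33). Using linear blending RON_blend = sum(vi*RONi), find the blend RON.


Linear blending: RON_blend = sum(vi * RONi)
Contribution 1: 0.67 * 86.5 = 57.955
Contribution 2: 0.33 * 81.2 = 26.796
RON_blend = 57.955 + 26.796 = 84.751

84.751


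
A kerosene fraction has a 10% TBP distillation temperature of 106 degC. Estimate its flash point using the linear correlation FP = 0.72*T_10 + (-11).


FP = 0.72 * 106 + (-11) = 65.32

65.32 degC


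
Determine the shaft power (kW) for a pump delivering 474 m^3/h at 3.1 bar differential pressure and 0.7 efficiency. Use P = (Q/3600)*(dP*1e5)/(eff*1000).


Q = 474 / 3600 = 0.131667 m^3/s
P = 0.131667 * (3.1 * 1e5) / 0.7 / 1000 = 58.31

58.31 kW


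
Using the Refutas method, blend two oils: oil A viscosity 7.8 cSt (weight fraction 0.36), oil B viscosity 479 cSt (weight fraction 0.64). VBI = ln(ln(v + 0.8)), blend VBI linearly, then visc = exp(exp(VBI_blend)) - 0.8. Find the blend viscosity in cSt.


Refutas method: VBN_i = 14.534*ln(ln(visc_i + 0.8)) + 10.975, blended linearly by mass fraction; since VBN is linear in VBI_i = ln(ln(visc_i + 0.8)) and the fractions sum to 1, blend VBI directly: visc = exp(exp(VBI_blend)) - 0.8
VBI_1 = ln(ln(7.8 + 0.8)) = 0.766287
VBI_2 = ln(ln(479 + 0.8)) = 1.82024
VBI_blend = 0.36 * 0.766287 + 0.64 * 1.82024 = 1.44082
visc_blend = exp(exp(1.44082)) - 0.8 = 67.52

67.52 cSt


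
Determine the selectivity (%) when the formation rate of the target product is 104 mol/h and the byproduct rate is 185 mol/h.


Selectivity = desired / (desired + undesired) * 100
Total products = 104 + 185 = 289 mol/h
S = 104 / 289 * 100
= 0.3599 * 100
= 35.99 %

35.99 %


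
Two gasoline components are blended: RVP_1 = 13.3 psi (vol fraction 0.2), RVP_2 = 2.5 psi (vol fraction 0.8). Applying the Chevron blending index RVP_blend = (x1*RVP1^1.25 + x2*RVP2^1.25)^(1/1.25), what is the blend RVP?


Chevron index: RVP_blend = (sum xi*RVPi^1.25)^(1/1.25)
RVP^1.25 terms: 0.2 * 13.3^1.25 + 0.8 * 2.5^1.25 = 7.59464
RVP_blend = 7.59464^(1/1.25) = 5.063

5.063 psi


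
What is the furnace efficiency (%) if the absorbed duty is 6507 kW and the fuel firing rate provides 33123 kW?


Furnace efficiency = Q_absorbed / Q_fuel * 100
= 6507 / 33123 * 100 = 19.64

19.64 %


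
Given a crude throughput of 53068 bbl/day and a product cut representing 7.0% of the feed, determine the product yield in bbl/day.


Crude throughput = 53068 bbl/day
Fraction yield = 7.0%
yield = throughput * fraction / 100
yield = 53068 * 7.0 / 100 = 3714.76

3714.76 bbl/day


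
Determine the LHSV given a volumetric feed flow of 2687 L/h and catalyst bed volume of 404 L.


LHSV = volumetric feed rate / catalyst volume
= 2687 L/h / 404 L
= 6.651 h^-1

6.651 h^-1


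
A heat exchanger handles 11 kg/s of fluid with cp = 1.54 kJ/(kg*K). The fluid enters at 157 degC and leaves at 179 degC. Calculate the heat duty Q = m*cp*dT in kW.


Q = m_dot * cp * delta_T
delta_T = 179 - 157 = 22 K
Q = 11 * 1.54 * 22
= 16.94 * 22
= 372.68 kW

372.68 kW


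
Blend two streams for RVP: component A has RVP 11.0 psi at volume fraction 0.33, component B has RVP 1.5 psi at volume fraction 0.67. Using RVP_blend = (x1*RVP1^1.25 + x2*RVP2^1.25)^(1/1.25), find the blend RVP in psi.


Chevron index: RVP_blend = (sum xi*RVPi^1.25)^(1/1.25)
RVP^1.25 terms: 0.33 * 11.0^1.25 + 0.67 * 1.5^1.25 = 7.72303
RVP_blend = 7.72303^(1/1.25) = 5.131

5.131 psi


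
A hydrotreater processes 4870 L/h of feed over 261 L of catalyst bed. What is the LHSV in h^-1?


LHSV = volumetric feed rate / catalyst volume
= 4870 L/h / 261 L
= 18.66 h^-1

18.66 h^-1


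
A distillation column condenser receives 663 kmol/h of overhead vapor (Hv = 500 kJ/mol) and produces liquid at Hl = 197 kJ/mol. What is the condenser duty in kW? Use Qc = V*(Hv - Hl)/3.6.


Qc = 663 * (500 - 197) / 3.6 = 663 * 303 / 3.6 = 55800

55800 kW


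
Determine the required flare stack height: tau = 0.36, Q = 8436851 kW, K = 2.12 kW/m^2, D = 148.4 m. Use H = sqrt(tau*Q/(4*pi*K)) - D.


tau*Q/(4*pi*K) = 0.36 * 8436851 / (4 * pi * 2.12) = 114008
sqrt(114008) = 337.651
H = 337.651 - 148.4 = 189.3

189.3 m


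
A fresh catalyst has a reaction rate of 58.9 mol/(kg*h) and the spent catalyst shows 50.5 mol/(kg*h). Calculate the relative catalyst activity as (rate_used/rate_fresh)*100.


Activity (%) = (rate_used / rate_fresh) * 100
rate_used = 50.5, rate_fresh = 58.9
= (50.5 / 58.9) * 100
= 0.8574 * 100 = 85.74

85.74 %


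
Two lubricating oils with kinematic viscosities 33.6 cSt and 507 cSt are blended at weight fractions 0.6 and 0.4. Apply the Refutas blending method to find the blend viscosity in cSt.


Refutas method: VBN_i = 14.534*ln(ln(visc_i + 0.8)) + 10.975, blended linearly by mass fraction; since VBN is linear in VBI_i = ln(ln(visc_i + 0.8)) and the fractions sum to 1, blend VBI directly: visc = exp(exp(VBI_blend)) - 0.8
VBI_1 = ln(ln(33.6 + 0.8)) = 1.26358
VBI_2 = ln(ln(507 + 0.8)) = 1.82939
VBI_blend = 0.6 * 1.26358 + 0.4 * 1.82939 = 1.4899
visc_blend = exp(exp(1.4899)) - 0.8 = 83.69

83.69 cSt


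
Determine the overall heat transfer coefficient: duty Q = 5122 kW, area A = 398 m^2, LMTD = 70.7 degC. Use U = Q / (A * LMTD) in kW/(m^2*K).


From Q = U*A*LMTD, U = Q / (A * LMTD)
U = 5122 / (398 * 70.7) = 5122 / 28138.6 = 0.1820

0.1820 kW/(m^2*K)


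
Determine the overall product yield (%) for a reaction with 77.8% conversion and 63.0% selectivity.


Overall yield = conversion (%) * selectivity (%) / 100
Conversion = 77.8%, Selectivity = 63.0%
Y = 77.8 * 63.0 / 100
= 49.014 %

49.014 %
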